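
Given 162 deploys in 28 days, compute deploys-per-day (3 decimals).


Formula: deployments per day = releases / days
= 162 / 28
= 5.786 deploys/day
(equivalently, 40.5 deploys/week)

5.786 deploys/day


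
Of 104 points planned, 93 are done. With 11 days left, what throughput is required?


Formula: Required rate = Remaining points / Days left
Remaining = 104 - 93 = 11 points
Required rate = 11 / 11 = 1.0 points/day

1.0 points/day


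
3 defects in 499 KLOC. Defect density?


Defect density = defects / KLOC
Defect density = 3 / 499
Defect density = 0.006 defects/KLOC

0.006 defects/KLOC


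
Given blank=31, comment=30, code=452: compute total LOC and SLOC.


Total LOC = blank + comment + code
Total LOC = 31 + 30 + 452 = 513
SLOC (source only) = code = 452

Total LOC: 513, SLOC: 452


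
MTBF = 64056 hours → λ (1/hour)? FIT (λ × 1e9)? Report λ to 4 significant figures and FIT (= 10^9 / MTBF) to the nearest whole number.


Formula: λ = 1 / MTBF; FIT = λ × 1e9 = 1e9 / MTBF
λ = 1 / 64056 ≈ 1.561e-05 failures/hour
FIT = 1e9 / 64056 ≈ 15611 failures per 1e9 hours (nearest whole number)

λ = 1.561e-05 /h, FIT = 15611


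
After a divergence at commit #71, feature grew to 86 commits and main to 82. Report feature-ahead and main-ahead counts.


Common ancestor: commit #71
feature commits after divergence: 86 - 71 = 15
main commits after divergence: 82 - 71 = 11
feature is 15 commits ahead of main
main is 11 commits ahead of feature

feature ahead: 15, main ahead: 11


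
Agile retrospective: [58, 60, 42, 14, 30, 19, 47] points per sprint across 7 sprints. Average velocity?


Formula: Avg velocity = Total points / Number of sprints
Points: [58, 60, 42, 14, 30, 19, 47]
Sum = 58 + 60 + 42 + 14 + 30 + 19 + 47 = 270
Avg velocity = 270 / 7 = 38.57 points/sprint

38.57 points/sprint


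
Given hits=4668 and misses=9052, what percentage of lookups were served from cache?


Formula: hit rate = hits / (hits + misses) * 100
hit rate = 4668 / (4668 + 9052) * 100
hit rate = 4668 / 13720 * 100
hit rate = 34.02%

34.02%


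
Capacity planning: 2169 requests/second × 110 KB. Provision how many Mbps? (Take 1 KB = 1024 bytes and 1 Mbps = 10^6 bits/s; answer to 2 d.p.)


Formula: Mbps = payload_bytes * RPS * 8 / 1e6
Payload per request = 110 KB = 110 * 1024 = 112640 bytes
Total bytes/sec = 112640 * 2169 = 244316160
Total bits/sec = 244316160 * 8 = 1954529280
Mbps = 1954529280 / 1e6 = 1954.53

1954.53 Mbps


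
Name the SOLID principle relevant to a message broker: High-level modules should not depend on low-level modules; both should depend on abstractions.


This describes the Dependency Inversion Principle (DIP)

Dependency Inversion Principle (DIP)


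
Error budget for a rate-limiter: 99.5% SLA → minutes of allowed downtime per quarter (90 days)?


Formula: allowed downtime = period * (100 - SLA) / 100
Period (quarter (90 days)) = 129600 minutes
Unavailability fraction = (100 - 99.5) / 100
Allowed downtime = 129600 * (100 - 99.5) / 100
Allowed downtime = 648.0 minutes

648.0 minutes


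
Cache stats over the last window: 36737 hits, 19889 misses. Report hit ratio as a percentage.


Formula: hit rate = hits / (hits + misses) * 100
hit rate = 36737 / (36737 + 19889) * 100
hit rate = 36737 / 56626 * 100
hit rate = 64.88%

64.88%


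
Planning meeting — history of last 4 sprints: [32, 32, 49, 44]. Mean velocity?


Formula: Avg velocity = Total points / Number of sprints
Points: [32, 32, 49, 44]
Sum = 32 + 32 + 49 + 44 = 157
Avg velocity = 157 / 4 = 39.25 points/sprint

39.25 points/sprint


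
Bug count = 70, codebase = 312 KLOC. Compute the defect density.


Defect density = defects / KLOC
Defect density = 70 / 312
Defect density = 0.224 defects/KLOC

0.224 defects/KLOC


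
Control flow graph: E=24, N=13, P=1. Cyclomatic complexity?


Formula: V(G) = E - N + 2P
V(G) = 24 - 13 + 2*1
V(G) = 11 + 2
V(G) = 13

13


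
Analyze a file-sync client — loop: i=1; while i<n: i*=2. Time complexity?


Reasoning: i doubles each step so iterations are log2(n)
Complexity: O(log n)

O(log n)


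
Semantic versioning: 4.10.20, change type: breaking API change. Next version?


Current: 4.10.20
Change category: 'breaking API change' → major bump
SemVer rule: major bump → increment MAJOR, reset MINOR and PATCH to 0
New: 5.0.0

5.0.0


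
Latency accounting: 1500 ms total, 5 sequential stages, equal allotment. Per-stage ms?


Formula: per_stage = total_budget / stages
per_stage = 1500 / 5
per_stage = 300.0 ms

300.0 ms


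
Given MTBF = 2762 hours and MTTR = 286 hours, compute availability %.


Availability = MTBF / (MTBF + MTTR)
Availability = 2762 / (2762 + 286)
Availability = 2762 / 3048
Availability = 90.6168%

90.6168%


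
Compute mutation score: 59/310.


Mutation score = killed / total * 100
Mutation score = 59 / 310 * 100
Mutation score = 19.03%

19.03%


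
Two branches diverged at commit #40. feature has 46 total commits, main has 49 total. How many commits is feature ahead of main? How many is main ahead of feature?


Common ancestor: commit #40
feature commits after divergence: 46 - 40 = 6
main commits after divergence: 49 - 40 = 9
feature is 6 commits ahead of main
main is 9 commits ahead of feature

feature ahead: 6, main ahead: 9


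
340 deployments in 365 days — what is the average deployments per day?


Formula: deployments per day = releases / days
= 340 / 365
= 0.932 deploys/day
(equivalently, 6.52 deploys/week)

0.932 deploys/day


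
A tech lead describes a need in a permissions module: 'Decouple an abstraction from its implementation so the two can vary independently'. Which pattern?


This matches the Bridge pattern

Bridge


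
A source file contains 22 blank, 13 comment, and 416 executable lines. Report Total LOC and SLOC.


Total LOC = blank + comment + code
Total LOC = 22 + 13 + 416 = 451
SLOC (source only) = code = 416

Total LOC: 451, SLOC: 416


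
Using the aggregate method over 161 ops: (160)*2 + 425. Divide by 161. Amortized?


Formula: Amortized cost = Total cost / Operations
Total cost = (160 * 2) + (1 * 425)
Total cost = 320 + 425 = 745
Amortized = 745 / 161 = 4.6273

4.6273


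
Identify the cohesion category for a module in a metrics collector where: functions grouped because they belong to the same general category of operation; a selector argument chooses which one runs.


Reasoning: Grouped by category of activity, not by data or sequence
Type: Logical cohesion

Logical cohesion


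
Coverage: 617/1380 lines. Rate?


Coverage = covered / total * 100
Coverage = 617 / 1380 * 100
Coverage = 44.71%

44.71%


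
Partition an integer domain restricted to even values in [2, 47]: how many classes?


Constraint: even integers in [2, 47]
Class 1: x < 2 — out-of-range invalid
Class 2: x in [2,47] but odd — wrong type invalid
Class 3: x in [2,47] and even — valid
Class 4: x > 47 — out-of-range invalid
Total equivalence classes: 4

4 equivalence classes


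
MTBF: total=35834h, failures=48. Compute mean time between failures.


Formula: MTBF = Total operating time / Number of failures
MTBF = 35834 / 48
MTBF = 746.54 hours

746.54 hours


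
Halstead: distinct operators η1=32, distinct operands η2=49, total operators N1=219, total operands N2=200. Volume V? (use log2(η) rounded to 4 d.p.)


Formula: V = N * log2(η), where N = N1 + N2 and η = η1 + η2
η = 32 + 49 = 81
N = 219 + 200 = 419
log2(81) ≈ 6.3399
V = 419 * 6.3399 = 2656.42

2656.42


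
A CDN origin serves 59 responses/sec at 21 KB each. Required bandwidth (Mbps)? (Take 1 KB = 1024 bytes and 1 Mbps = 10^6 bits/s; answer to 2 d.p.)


Formula: Mbps = payload_bytes * RPS * 8 / 1e6
Payload per request = 21 KB = 21 * 1024 = 21504 bytes
Total bytes/sec = 21504 * 59 = 1268736
Total bits/sec = 1268736 * 8 = 10149888
Mbps = 10149888 / 1e6 = 10.15

10.15 Mbps


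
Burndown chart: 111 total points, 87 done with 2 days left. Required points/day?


Formula: Required rate = Remaining points / Days left
Remaining = 111 - 87 = 24 points
Required rate = 24 / 2 = 12.0 points/day

12.0 points/day


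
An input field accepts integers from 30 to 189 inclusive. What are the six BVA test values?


Range: [30, 189]
Boundaries: just below min, min, min+1, max-1, max, just above max
Values: [29, 30, 31, 188, 189, 190]

[29, 30, 31, 188, 189, 190]


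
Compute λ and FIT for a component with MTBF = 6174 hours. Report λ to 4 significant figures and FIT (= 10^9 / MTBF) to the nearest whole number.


Formula: λ = 1 / MTBF; FIT = λ × 1e9 = 1e9 / MTBF
λ = 1 / 6174 ≈ 1.620e-04 failures/hour
FIT = 1e9 / 6174 ≈ 161970 failures per 1e9 hours (nearest whole number)

λ = 1.620e-04 /h, FIT = 161970


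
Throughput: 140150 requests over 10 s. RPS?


Formula: throughput = requests / seconds
throughput = 140150 / 10
throughput = 14015.0 requests/second

14015.0 requests/second


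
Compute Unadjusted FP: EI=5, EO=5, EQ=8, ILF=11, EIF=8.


UFP = EI*4 + EO*5 + EQ*4 + ILF*10 + EIF*7
UFP = 5*4 + 5*5 + 8*4 + 11*10 + 8*7
UFP = 20 + 25 + 32 + 110 + 56
UFP = 243

243


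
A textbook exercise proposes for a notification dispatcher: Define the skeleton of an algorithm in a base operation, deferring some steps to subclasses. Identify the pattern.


This matches the Template Method pattern

Template Method


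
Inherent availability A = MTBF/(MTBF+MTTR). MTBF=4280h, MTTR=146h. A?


Availability = MTBF / (MTBF + MTTR)
Availability = 4280 / (4280 + 146)
Availability = 4280 / 4426
Availability = 96.7013%

96.7013%


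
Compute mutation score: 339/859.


Mutation score = killed / total * 100
Mutation score = 339 / 859 * 100
Mutation score = 39.46%

39.46%


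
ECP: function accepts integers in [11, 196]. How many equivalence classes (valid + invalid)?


Valid range: [11, 196]
Class 1: x < 11 — invalid
Class 2: 11 ≤ x ≤ 196 — valid
Class 3: x > 196 — invalid
Total equivalence classes: 3

3 equivalence classes


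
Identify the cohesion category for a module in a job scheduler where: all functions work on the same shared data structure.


Reasoning: Functions share data
Type: Communicational cohesion

Communicational cohesion


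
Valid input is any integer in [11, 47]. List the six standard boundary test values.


Range: [11, 47]
Boundaries: just below min, min, min+1, max-1, max, just above max
Values: [10, 11, 12, 46, 47, 48]

[10, 11, 12, 46, 47, 48]


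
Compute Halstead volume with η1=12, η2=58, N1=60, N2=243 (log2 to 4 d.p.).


Formula: V = N * log2(η), where N = N1 + N2 and η = η1 + η2
η = 12 + 58 = 70
N = 60 + 243 = 303
log2(70) ≈ 6.1293
V = 303 * 6.1293 = 1857.18

1857.18


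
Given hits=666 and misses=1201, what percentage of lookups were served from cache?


Formula: hit rate = hits / (hits + misses) * 100
hit rate = 666 / (666 + 1201) * 100
hit rate = 666 / 1867 * 100
hit rate = 35.67%

35.67%


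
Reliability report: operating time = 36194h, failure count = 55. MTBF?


Formula: MTBF = Total operating time / Number of failures
MTBF = 36194 / 55
MTBF = 658.07 hours

658.07 hours


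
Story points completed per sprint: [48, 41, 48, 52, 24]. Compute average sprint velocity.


Formula: Avg velocity = Total points / Number of sprints
Points: [48, 41, 48, 52, 24]
Sum = 48 + 41 + 48 + 52 + 24 = 213
Avg velocity = 213 / 5 = 42.6 points/sprint

42.6 points/sprint


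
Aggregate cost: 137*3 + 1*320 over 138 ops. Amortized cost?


Formula: Amortized cost = Total cost / Operations
Total cost = (137 * 3) + (1 * 320)
Total cost = 411 + 320 = 731
Amortized = 731 / 138 = 5.2971

5.2971


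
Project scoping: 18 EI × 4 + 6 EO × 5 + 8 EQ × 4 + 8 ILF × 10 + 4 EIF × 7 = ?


UFP = EI*4 + EO*5 + EQ*4 + ILF*10 + EIF*7
UFP = 18*4 + 6*5 + 8*4 + 8*10 + 4*7
UFP = 72 + 30 + 32 + 80 + 28
UFP = 242

242


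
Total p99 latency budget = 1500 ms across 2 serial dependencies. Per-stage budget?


Formula: per_stage = total_budget / stages
per_stage = 1500 / 2
per_stage = 750.0 ms

750.0 ms


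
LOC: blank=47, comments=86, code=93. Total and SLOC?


Total LOC = blank + comment + code
Total LOC = 47 + 86 + 93 = 226
SLOC (source only) = code = 93

Total LOC: 226, SLOC: 93


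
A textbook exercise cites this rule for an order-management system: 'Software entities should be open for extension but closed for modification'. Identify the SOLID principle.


This describes the Open/Closed Principle (OCP)

Open/Closed Principle (OCP)


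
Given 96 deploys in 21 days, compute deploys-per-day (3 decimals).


Formula: deployments per day = releases / days
= 96 / 21
= 4.571 deploys/day
(equivalently, 32.0 deploys/week)

4.571 deploys/day


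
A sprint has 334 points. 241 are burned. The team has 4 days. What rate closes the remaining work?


Formula: Required rate = Remaining points / Days left
Remaining = 334 - 241 = 93 points
Required rate = 93 / 4 = 23.25 points/day

23.25 points/day


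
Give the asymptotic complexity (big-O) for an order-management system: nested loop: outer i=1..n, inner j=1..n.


Reasoning: n iterations times n iterations
Complexity: O(n^2)

O(n^2)


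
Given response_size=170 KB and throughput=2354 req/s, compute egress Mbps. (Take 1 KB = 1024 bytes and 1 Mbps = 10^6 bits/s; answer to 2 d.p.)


Formula: Mbps = payload_bytes * RPS * 8 / 1e6
Payload per request = 170 KB = 170 * 1024 = 174080 bytes
Total bytes/sec = 174080 * 2354 = 409784320
Total bits/sec = 409784320 * 8 = 3278274560
Mbps = 3278274560 / 1e6 = 3278.27

3278.27 Mbps


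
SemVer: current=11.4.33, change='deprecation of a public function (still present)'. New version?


Current: 11.4.33
Change category: 'deprecation of a public function (still present)' → minor bump
SemVer rule: minor bump → increment MINOR, reset PATCH to 0 (MAJOR unchanged)
New: 11.5.0

11.5.0


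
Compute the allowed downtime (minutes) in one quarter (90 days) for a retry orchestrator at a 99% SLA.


Formula: allowed downtime = period * (100 - SLA) / 100
Period (quarter (90 days)) = 129600 minutes
Unavailability fraction = (100 - 99.0) / 100
Allowed downtime = 129600 * (100 - 99.0) / 100
Allowed downtime = 1296.0 minutes

1296.0 minutes


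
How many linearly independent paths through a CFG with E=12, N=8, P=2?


Formula: V(G) = E - N + 2P
V(G) = 12 - 8 + 2*2
V(G) = 4 + 4
V(G) = 8

8


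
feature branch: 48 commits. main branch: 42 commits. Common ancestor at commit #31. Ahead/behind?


Common ancestor: commit #31
feature commits after divergence: 48 - 31 = 17
main commits after divergence: 42 - 31 = 11
feature is 17 commits ahead of main
main is 11 commits ahead of feature

feature ahead: 17, main ahead: 11


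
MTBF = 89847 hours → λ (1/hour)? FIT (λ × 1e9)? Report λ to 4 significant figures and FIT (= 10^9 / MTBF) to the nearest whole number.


Formula: λ = 1 / MTBF; FIT = λ × 1e9 = 1e9 / MTBF
λ = 1 / 89847 ≈ 1.113e-05 failures/hour
FIT = 1e9 / 89847 ≈ 11130 failures per 1e9 hours (nearest whole number)

λ = 1.113e-05 /h, FIT = 11130


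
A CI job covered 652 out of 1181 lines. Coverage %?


Coverage = covered / total * 100
Coverage = 652 / 1181 * 100
Coverage = 55.21%

55.21%


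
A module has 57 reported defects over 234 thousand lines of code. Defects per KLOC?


Defect density = defects / KLOC
Defect density = 57 / 234
Defect density = 0.244 defects/KLOC

0.244 defects/KLOC


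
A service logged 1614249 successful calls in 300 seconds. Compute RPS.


Formula: throughput = requests / seconds
throughput = 1614249 / 300
throughput = 5380.83 requests/second

5380.83 requests/second


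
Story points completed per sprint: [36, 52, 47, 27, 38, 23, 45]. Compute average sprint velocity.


Formula: Avg velocity = Total points / Number of sprints
Points: [36, 52, 47, 27, 38, 23, 45]
Sum = 36 + 52 + 47 + 27 + 38 + 23 + 45 = 268
Avg velocity = 268 / 7 = 38.29 points/sprint

38.29 points/sprint


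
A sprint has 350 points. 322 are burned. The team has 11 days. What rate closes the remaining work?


Formula: Required rate = Remaining points / Days left
Remaining = 350 - 322 = 28 points
Required rate = 28 / 11 = 2.55 points/day

2.55 points/day


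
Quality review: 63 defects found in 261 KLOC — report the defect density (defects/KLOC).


Defect density = defects / KLOC
Defect density = 63 / 261
Defect density = 0.241 defects/KLOC

0.241 defects/KLOC


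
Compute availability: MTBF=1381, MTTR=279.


Availability = MTBF / (MTBF + MTTR)
Availability = 1381 / (1381 + 279)
Availability = 1381 / 1660
Availability = 83.1928%

83.1928%


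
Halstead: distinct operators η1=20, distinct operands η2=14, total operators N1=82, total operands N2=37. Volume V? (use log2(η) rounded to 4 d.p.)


Formula: V = N * log2(η), where N = N1 + N2 and η = η1 + η2
η = 20 + 14 = 34
N = 82 + 37 = 119
log2(34) ≈ 5.0875
V = 119 * 5.0875 = 605.41

605.41


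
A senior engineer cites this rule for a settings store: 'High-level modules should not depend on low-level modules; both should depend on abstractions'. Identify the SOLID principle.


This describes the Dependency Inversion Principle (DIP)

Dependency Inversion Principle (DIP)


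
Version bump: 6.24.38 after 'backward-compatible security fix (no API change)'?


Current: 6.24.38
Change category: 'backward-compatible security fix (no API change)' → patch bump
SemVer rule: patch bump → increment PATCH (MAJOR and MINOR unchanged)
New: 6.24.39

6.24.39


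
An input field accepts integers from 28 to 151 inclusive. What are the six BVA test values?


Range: [28, 151]
Boundaries: just below min, min, min+1, max-1, max, just above max
Values: [27, 28, 29, 150, 151, 152]

[27, 28, 29, 150, 151, 152]


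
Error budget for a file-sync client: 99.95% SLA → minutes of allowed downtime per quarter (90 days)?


Formula: allowed downtime = period * (100 - SLA) / 100
Period (quarter (90 days)) = 129600 minutes
Unavailability fraction = (100 - 99.95) / 100
Allowed downtime = 129600 * (100 - 99.95) / 100
Allowed downtime = 64.8 minutes

64.8 minutes


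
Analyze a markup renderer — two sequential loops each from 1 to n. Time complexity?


Reasoning: sequential dominates: O(n) + O(n) = O(n)
Complexity: O(n)

O(n)


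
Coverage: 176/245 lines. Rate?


Coverage = covered / total * 100
Coverage = 176 / 245 * 100
Coverage = 71.84%

71.84%


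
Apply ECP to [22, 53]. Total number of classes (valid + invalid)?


Valid range: [22, 53]
Class 1: x < 22 — invalid
Class 2: 22 ≤ x ≤ 53 — valid
Class 3: x > 53 — invalid
Total equivalence classes: 3

3 equivalence classes


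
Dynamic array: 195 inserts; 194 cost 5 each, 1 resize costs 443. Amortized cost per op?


Formula: Amortized cost = Total cost / Operations
Total cost = (194 * 5) + (1 * 443)
Total cost = 970 + 443 = 1413
Amortized = 1413 / 195 = 7.2462

7.2462


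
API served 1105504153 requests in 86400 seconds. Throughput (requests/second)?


Formula: throughput = requests / seconds
throughput = 1105504153 / 86400
throughput = 12795.19 requests/second

12795.19 requests/second


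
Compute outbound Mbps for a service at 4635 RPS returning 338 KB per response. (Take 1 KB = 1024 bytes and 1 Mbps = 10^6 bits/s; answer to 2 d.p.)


Formula: Mbps = payload_bytes * RPS * 8 / 1e6
Payload per request = 338 KB = 338 * 1024 = 346112 bytes
Total bytes/sec = 346112 * 4635 = 1604229120
Total bits/sec = 1604229120 * 8 = 12833832960
Mbps = 12833832960 / 1e6 = 12833.83

12833.83 Mbps


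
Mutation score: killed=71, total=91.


Mutation score = killed / total * 100
Mutation score = 71 / 91 * 100
Mutation score = 78.02%

78.02%


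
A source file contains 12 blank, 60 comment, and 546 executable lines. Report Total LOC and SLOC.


Total LOC = blank + comment + code
Total LOC = 12 + 60 + 546 = 618
SLOC (source only) = code = 546

Total LOC: 618, SLOC: 546


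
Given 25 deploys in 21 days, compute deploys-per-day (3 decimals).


Formula: deployments per day = releases / days
= 25 / 21
= 1.19 deploys/day
(equivalently, 8.33 deploys/week)

1.19 deploys/day


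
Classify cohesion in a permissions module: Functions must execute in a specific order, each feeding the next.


Reasoning: Output of one is input to next
Type: Sequential cohesion

Sequential cohesion


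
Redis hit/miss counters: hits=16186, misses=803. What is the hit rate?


Formula: hit rate = hits / (hits + misses) * 100
hit rate = 16186 / (16186 + 803) * 100
hit rate = 16186 / 16989 * 100
hit rate = 95.27%

95.27%


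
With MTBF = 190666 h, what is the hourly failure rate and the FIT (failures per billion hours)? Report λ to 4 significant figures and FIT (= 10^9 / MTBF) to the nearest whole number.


Formula: λ = 1 / MTBF; FIT = λ × 1e9 = 1e9 / MTBF
λ = 1 / 190666 ≈ 5.245e-06 failures/hour
FIT = 1e9 / 190666 ≈ 5245 failures per 1e9 hours (nearest whole number)

λ = 5.245e-06 /h, FIT = 5245


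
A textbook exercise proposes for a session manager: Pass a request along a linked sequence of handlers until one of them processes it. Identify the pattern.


This matches the Chain of Responsibility pattern

Chain of Responsibility


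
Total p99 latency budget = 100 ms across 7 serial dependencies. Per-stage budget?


Formula: per_stage = total_budget / stages
per_stage = 100 / 7
per_stage = 14.29 ms

14.29 ms


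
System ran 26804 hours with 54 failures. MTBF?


Formula: MTBF = Total operating time / Number of failures
MTBF = 26804 / 54
MTBF = 496.37 hours

496.37 hours


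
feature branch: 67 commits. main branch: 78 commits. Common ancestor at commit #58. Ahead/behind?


Common ancestor: commit #58
feature commits after divergence: 67 - 58 = 9
main commits after divergence: 78 - 58 = 20
feature is 9 commits ahead of main
main is 20 commits ahead of feature

feature ahead: 9, main ahead: 20


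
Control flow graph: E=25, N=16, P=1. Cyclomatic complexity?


Formula: V(G) = E - N + 2P
V(G) = 25 - 16 + 2*1
V(G) = 9 + 2
V(G) = 11

11


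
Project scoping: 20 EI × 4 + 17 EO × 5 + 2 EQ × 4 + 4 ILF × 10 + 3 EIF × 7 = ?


UFP = EI*4 + EO*5 + EQ*4 + ILF*10 + EIF*7
UFP = 20*4 + 17*5 + 2*4 + 4*10 + 3*7
UFP = 80 + 85 + 8 + 40 + 21
UFP = 234

234


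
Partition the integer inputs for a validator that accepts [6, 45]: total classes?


Valid range: [6, 45]
Class 1: x < 6 — invalid
Class 2: 6 ≤ x ≤ 45 — valid
Class 3: x > 45 — invalid
Total equivalence classes: 3

3 equivalence classes


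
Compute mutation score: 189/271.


Mutation score = killed / total * 100
Mutation score = 189 / 271 * 100
Mutation score = 69.74%

69.74%


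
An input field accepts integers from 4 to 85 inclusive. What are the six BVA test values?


Range: [4, 85]
Boundaries: just below min, min, min+1, max-1, max, just above max
Values: [3, 4, 5, 84, 85, 86]

[3, 4, 5, 84, 85, 86]


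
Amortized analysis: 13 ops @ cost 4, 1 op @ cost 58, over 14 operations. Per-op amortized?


Formula: Amortized cost = Total cost / Operations
Total cost = (13 * 4) + (1 * 58)
Total cost = 52 + 58 = 110
Amortized = 110 / 14 = 7.8571

7.8571


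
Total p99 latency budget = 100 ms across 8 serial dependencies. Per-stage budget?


Formula: per_stage = total_budget / stages
per_stage = 100 / 8
per_stage = 12.5 ms

12.5 ms


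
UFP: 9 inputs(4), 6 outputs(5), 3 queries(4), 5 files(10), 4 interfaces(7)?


UFP = EI*4 + EO*5 + EQ*4 + ILF*10 + EIF*7
UFP = 9*4 + 6*5 + 3*4 + 5*10 + 4*7
UFP = 36 + 30 + 12 + 50 + 28
UFP = 156

156


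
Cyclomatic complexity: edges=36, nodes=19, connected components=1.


Formula: V(G) = E - N + 2P
V(G) = 36 - 19 + 2*1
V(G) = 17 + 2
V(G) = 19

19


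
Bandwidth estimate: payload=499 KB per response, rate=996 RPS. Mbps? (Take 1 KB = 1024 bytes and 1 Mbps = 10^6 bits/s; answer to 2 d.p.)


Formula: Mbps = payload_bytes * RPS * 8 / 1e6
Payload per request = 499 KB = 499 * 1024 = 510976 bytes
Total bytes/sec = 510976 * 996 = 508932096
Total bits/sec = 508932096 * 8 = 4071456768
Mbps = 4071456768 / 1e6 = 4071.46

4071.46 Mbps


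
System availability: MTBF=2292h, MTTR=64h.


Availability = MTBF / (MTBF + MTTR)
Availability = 2292 / (2292 + 64)
Availability = 2292 / 2356
Availability = 97.2835%

97.2835%


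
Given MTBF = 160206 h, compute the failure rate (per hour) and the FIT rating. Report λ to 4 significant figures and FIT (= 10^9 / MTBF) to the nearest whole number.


Formula: λ = 1 / MTBF; FIT = λ × 1e9 = 1e9 / MTBF
λ = 1 / 160206 ≈ 6.242e-06 failures/hour
FIT = 1e9 / 160206 ≈ 6242 failures per 1e9 hours (nearest whole number)

λ = 6.242e-06 /h, FIT = 6242


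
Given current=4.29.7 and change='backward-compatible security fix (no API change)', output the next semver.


Current: 4.29.7
Change category: 'backward-compatible security fix (no API change)' → patch bump
SemVer rule: patch bump → increment PATCH (MAJOR and MINOR unchanged)
New: 4.29.8

4.29.8


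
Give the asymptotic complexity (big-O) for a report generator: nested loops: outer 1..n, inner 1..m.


Reasoning: product of independent bounds
Complexity: O(n*m)

O(n*m)


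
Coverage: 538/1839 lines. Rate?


Coverage = covered / total * 100
Coverage = 538 / 1839 * 100
Coverage = 29.26%

29.26%


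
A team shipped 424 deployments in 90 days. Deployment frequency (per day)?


Formula: deployments per day = releases / days
= 424 / 90
= 4.711 deploys/day
(equivalently, 32.98 deploys/week)

4.711 deploys/day


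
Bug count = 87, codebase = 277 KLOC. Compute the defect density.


Defect density = defects / KLOC
Defect density = 87 / 277
Defect density = 0.314 defects/KLOC

0.314 defects/KLOC


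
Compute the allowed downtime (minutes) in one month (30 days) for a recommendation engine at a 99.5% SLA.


Formula: allowed downtime = period * (100 - SLA) / 100
Period (month (30 days)) = 43200 minutes
Unavailability fraction = (100 - 99.5) / 100
Allowed downtime = 43200 * (100 - 99.5) / 100
Allowed downtime = 216.0 minutes

216.0 minutes


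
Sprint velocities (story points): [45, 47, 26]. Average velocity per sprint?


Formula: Avg velocity = Total points / Number of sprints
Points: [45, 47, 26]
Sum = 45 + 47 + 26 = 118
Avg velocity = 118 / 3 = 39.33 points/sprint

39.33 points/sprint


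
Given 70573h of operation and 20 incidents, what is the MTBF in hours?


Formula: MTBF = Total operating time / Number of failures
MTBF = 70573 / 20
MTBF = 3528.65 hours

3528.65 hours


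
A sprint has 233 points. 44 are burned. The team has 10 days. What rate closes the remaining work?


Formula: Required rate = Remaining points / Days left
Remaining = 233 - 44 = 189 points
Required rate = 189 / 10 = 18.9 points/day

18.9 points/day


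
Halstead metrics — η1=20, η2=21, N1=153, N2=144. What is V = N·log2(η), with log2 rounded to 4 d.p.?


Formula: V = N * log2(η), where N = N1 + N2 and η = η1 + η2
η = 20 + 21 = 41
N = 153 + 144 = 297
log2(41) ≈ 5.3576
V = 297 * 5.3576 = 1591.21

1591.21


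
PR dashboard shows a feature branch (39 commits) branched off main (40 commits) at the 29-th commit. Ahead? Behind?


Common ancestor: commit #29
feature commits after divergence: 39 - 29 = 10
main commits after divergence: 40 - 29 = 11
feature is 10 commits ahead of main
main is 11 commits ahead of feature

feature ahead: 10, main ahead: 11


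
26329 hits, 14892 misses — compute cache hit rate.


Formula: hit rate = hits / (hits + misses) * 100
hit rate = 26329 / (26329 + 14892) * 100
hit rate = 26329 / 41221 * 100
hit rate = 63.87%

63.87%


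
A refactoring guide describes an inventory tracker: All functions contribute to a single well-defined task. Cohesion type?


Reasoning: Best: single purpose
Type: Functional cohesion

Functional cohesion


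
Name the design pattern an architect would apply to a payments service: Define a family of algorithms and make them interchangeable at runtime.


This matches the Strategy pattern

Strategy


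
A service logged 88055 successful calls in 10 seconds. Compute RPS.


Formula: throughput = requests / seconds
throughput = 88055 / 10
throughput = 8805.5 requests/second

8805.5 requests/second


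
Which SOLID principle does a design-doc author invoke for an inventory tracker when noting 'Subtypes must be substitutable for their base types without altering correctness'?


This describes the Liskov Substitution Principle (LSP)

Liskov Substitution Principle (LSP)


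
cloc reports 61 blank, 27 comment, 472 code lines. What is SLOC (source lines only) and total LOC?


Total LOC = blank + comment + code
Total LOC = 61 + 27 + 472 = 560
SLOC (source only) = code = 472

Total LOC: 560, SLOC: 472


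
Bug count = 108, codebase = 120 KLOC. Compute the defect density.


Defect density = defects / KLOC
Defect density = 108 / 120
Defect density = 0.9 defects/KLOC

0.9 defects/KLOC


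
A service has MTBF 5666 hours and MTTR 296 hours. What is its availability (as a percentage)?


Availability = MTBF / (MTBF + MTTR)
Availability = 5666 / (5666 + 296)
Availability = 5666 / 5962
Availability = 95.0352%

95.0352%


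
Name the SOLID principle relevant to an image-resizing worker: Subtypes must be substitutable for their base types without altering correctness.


This describes the Liskov Substitution Principle (LSP)

Liskov Substitution Principle (LSP)


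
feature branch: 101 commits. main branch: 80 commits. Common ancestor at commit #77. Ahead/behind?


Common ancestor: commit #77
feature commits after divergence: 101 - 77 = 24
main commits after divergence: 80 - 77 = 3
feature is 24 commits ahead of main
main is 3 commits ahead of feature

feature ahead: 24, main ahead: 3


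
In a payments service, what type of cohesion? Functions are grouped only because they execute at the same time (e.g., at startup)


Reasoning: Related by timing only
Type: Temporal cohesion

Temporal cohesion


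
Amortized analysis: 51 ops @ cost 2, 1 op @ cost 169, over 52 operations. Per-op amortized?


Formula: Amortized cost = Total cost / Operations
Total cost = (51 * 2) + (1 * 169)
Total cost = 102 + 169 = 271
Amortized = 271 / 52 = 5.2115

5.2115


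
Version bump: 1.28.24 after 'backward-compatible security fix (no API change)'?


Current: 1.28.24
Change category: 'backward-compatible security fix (no API change)' → patch bump
SemVer rule: patch bump → increment PATCH (MAJOR and MINOR unchanged)
New: 1.28.25

1.28.25


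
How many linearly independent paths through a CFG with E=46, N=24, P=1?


Formula: V(G) = E - N + 2P
V(G) = 46 - 24 + 2*1
V(G) = 22 + 2
V(G) = 24

24


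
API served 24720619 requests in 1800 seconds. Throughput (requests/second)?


Formula: throughput = requests / seconds
throughput = 24720619 / 1800
throughput = 13733.68 requests/second

13733.68 requests/second


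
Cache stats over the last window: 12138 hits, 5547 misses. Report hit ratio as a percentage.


Formula: hit rate = hits / (hits + misses) * 100
hit rate = 12138 / (12138 + 5547) * 100
hit rate = 12138 / 17685 * 100
hit rate = 68.63%

68.63%


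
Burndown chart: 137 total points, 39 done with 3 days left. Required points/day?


Formula: Required rate = Remaining points / Days left
Remaining = 137 - 39 = 98 points
Required rate = 98 / 3 = 32.67 points/day

32.67 points/day


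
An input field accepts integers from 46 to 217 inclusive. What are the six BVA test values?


Range: [46, 217]
Boundaries: just below min, min, min+1, max-1, max, just above max
Values: [45, 46, 47, 216, 217, 218]

[45, 46, 47, 216, 217, 218]


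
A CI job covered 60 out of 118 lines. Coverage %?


Coverage = covered / total * 100
Coverage = 60 / 118 * 100
Coverage = 50.85%

50.85%


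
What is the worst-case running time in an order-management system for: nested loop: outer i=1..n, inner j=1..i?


Reasoning: triangle: n(n+1)/2 ~ n^2/2
Complexity: O(n^2)

O(n^2)


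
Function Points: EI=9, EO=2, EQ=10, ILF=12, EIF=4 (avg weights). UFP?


UFP = EI*4 + EO*5 + EQ*4 + ILF*10 + EIF*7
UFP = 9*4 + 2*5 + 10*4 + 12*10 + 4*7
UFP = 36 + 10 + 40 + 120 + 28
UFP = 234

234


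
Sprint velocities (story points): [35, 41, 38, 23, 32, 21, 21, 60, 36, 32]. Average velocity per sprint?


Formula: Avg velocity = Total points / Number of sprints
Points: [35, 41, 38, 23, 32, 21, 21, 60, 36, 32]
Sum = 35 + 41 + 38 + 23 + 32 + 21 + 21 + 60 + 36 + 32 = 339
Avg velocity = 339 / 10 = 33.9 points/sprint

33.9 points/sprint


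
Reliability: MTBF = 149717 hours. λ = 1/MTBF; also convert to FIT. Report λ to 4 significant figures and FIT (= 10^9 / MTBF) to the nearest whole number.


Formula: λ = 1 / MTBF; FIT = λ × 1e9 = 1e9 / MTBF
λ = 1 / 149717 ≈ 6.679e-06 failures/hour
FIT = 1e9 / 149717 ≈ 6679 failures per 1e9 hours (nearest whole number)

λ = 6.679e-06 /h, FIT = 6679


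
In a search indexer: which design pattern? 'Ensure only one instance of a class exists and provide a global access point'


This matches the Singleton pattern

Singleton


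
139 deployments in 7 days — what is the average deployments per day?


Formula: deployments per day = releases / days
= 139 / 7
= 19.857 deploys/day
(equivalently, 139.0 deploys/week)

19.857 deploys/day


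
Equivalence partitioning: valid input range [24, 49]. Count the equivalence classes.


Valid range: [24, 49]
Class 1: x < 24 — invalid
Class 2: 24 ≤ x ≤ 49 — valid
Class 3: x > 49 — invalid
Total equivalence classes: 3

3 equivalence classes


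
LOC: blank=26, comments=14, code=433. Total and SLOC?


Total LOC = blank + comment + code
Total LOC = 26 + 14 + 433 = 473
SLOC (source only) = code = 433

Total LOC: 473, SLOC: 433


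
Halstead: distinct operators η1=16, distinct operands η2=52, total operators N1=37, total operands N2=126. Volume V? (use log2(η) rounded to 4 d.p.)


Formula: V = N * log2(η), where N = N1 + N2 and η = η1 + η2
η = 16 + 52 = 68
N = 37 + 126 = 163
log2(68) ≈ 6.0875
V = 163 * 6.0875 = 992.26

992.26


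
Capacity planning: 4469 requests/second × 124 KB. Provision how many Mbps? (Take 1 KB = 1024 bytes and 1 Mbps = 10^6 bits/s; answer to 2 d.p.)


Formula: Mbps = payload_bytes * RPS * 8 / 1e6
Payload per request = 124 KB = 124 * 1024 = 126976 bytes
Total bytes/sec = 126976 * 4469 = 567455744
Total bits/sec = 567455744 * 8 = 4539645952
Mbps = 4539645952 / 1e6 = 4539.65

4539.65 Mbps


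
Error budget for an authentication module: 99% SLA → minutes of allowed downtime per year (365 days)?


Formula: allowed downtime = period * (100 - SLA) / 100
Period (year (365 days)) = 525600 minutes
Unavailability fraction = (100 - 99.0) / 100
Allowed downtime = 525600 * (100 - 99.0) / 100
Allowed downtime = 5256.0 minutes

5256.0 minutes


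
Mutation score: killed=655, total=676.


Mutation score = killed / total * 100
Mutation score = 655 / 676 * 100
Mutation score = 96.89%

96.89%


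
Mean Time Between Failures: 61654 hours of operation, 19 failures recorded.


Formula: MTBF = Total operating time / Number of failures
MTBF = 61654 / 19
MTBF = 3244.95 hours

3244.95 hours


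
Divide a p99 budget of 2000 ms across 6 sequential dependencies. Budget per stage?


Formula: per_stage = total_budget / stages
per_stage = 2000 / 6
per_stage = 333.33 ms

333.33 ms


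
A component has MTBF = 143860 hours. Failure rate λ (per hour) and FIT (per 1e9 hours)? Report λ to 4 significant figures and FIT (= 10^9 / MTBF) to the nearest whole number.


Formula: λ = 1 / MTBF; FIT = λ × 1e9 = 1e9 / MTBF
λ = 1 / 143860 ≈ 6.951e-06 failures/hour
FIT = 1e9 / 143860 ≈ 6951 failures per 1e9 hours (nearest whole number)

λ = 6.951e-06 /h, FIT = 6951


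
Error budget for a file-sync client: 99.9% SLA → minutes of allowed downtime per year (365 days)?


Formula: allowed downtime = period * (100 - SLA) / 100
Period (year (365 days)) = 525600 minutes
Unavailability fraction = (100 - 99.9) / 100
Allowed downtime = 525600 * (100 - 99.9) / 100
Allowed downtime = 525.6 minutes

525.6 minutes


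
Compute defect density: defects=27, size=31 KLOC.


Defect density = defects / KLOC
Defect density = 27 / 31
Defect density = 0.871 defects/KLOC

0.871 defects/KLOC


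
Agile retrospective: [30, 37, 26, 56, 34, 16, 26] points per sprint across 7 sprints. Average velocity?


Formula: Avg velocity = Total points / Number of sprints
Points: [30, 37, 26, 56, 34, 16, 26]
Sum = 30 + 37 + 26 + 56 + 34 + 16 + 26 = 225
Avg velocity = 225 / 7 = 32.14 points/sprint

32.14 points/sprint


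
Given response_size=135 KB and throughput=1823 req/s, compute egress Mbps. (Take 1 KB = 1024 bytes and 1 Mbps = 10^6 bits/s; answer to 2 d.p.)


Formula: Mbps = payload_bytes * RPS * 8 / 1e6
Payload per request = 135 KB = 135 * 1024 = 138240 bytes
Total bytes/sec = 138240 * 1823 = 252011520
Total bits/sec = 252011520 * 8 = 2016092160
Mbps = 2016092160 / 1e6 = 2016.09

2016.09 Mbps


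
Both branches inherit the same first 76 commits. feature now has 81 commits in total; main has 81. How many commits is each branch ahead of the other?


Common ancestor: commit #76
feature commits after divergence: 81 - 76 = 5
main commits after divergence: 81 - 76 = 5
feature is 5 commits ahead of main
main is 5 commits ahead of feature

feature ahead: 5, main ahead: 5


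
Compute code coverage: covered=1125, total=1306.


Coverage = covered / total * 100
Coverage = 1125 / 1306 * 100
Coverage = 86.14%

86.14%


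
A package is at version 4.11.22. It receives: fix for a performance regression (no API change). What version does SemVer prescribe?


Current: 4.11.22
Change category: 'fix for a performance regression (no API change)' → patch bump
SemVer rule: patch bump → increment PATCH (MAJOR and MINOR unchanged)
New: 4.11.23

4.11.23


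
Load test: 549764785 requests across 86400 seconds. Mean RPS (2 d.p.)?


Formula: throughput = requests / seconds
throughput = 549764785 / 86400
throughput = 6363.02 requests/second

6363.02 requests/second


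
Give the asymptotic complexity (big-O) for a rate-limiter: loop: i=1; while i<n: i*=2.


Reasoning: i doubles each step so iterations are log2(n)
Complexity: O(log n)

O(log n)


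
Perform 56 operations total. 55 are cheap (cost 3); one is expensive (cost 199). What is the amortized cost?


Formula: Amortized cost = Total cost / Operations
Total cost = (55 * 3) + (1 * 199)
Total cost = 165 + 199 = 364
Amortized = 364 / 56 = 6.5

6.5


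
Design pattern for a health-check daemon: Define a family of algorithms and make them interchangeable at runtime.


This matches the Strategy pattern

Strategy


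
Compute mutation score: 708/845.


Mutation score = killed / total * 100
Mutation score = 708 / 845 * 100
Mutation score = 83.79%

83.79%


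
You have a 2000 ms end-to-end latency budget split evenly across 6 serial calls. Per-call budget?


Formula: per_stage = total_budget / stages
per_stage = 2000 / 6
per_stage = 333.33 ms

333.33 ms


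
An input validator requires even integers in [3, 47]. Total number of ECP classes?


Constraint: even integers in [3, 47]
Class 1: x < 3 — out-of-range invalid
Class 2: x in [3,47] but odd — wrong type invalid
Class 3: x in [3,47] and even — valid
Class 4: x > 47 — out-of-range invalid
Total equivalence classes: 4

4 equivalence classes


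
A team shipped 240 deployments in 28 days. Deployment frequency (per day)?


Formula: deployments per day = releases / days
= 240 / 28
= 8.571 deploys/day
(equivalently, 60.0 deploys/week)

8.571 deploys/day
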